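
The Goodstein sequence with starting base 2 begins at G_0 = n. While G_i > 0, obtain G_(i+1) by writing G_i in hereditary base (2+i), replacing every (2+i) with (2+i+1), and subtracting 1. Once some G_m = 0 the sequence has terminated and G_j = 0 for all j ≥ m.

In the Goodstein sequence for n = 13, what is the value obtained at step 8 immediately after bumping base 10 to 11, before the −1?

base 2: 13 = 2^(2 + 1) + 2^2 + 1; at 3: 3^(3 + 1) + 3^3 + 1 = 109; next = 108
base 3: 108 = 3^(3 + 1) + 3^3; at 4: 4^(4 + 1) + 4^4 = 1280; next = 1279
base 4: 1279 = 4^(4 + 1) + 3·4^3 + 3·4^2 + 3·4 + 3; at 5: 5^(5 + 1) + 3·5^3 + 3·5^2 + 3·5 + 3 = 16093; next = 16092
base 5: 16092 = 5^(5 + 1) + 3·5^3 + 3·5^2 + 3·5 + 2; at 6: 6^(6 + 1) + 3·6^3 + 3·6^2 + 3·6 + 2 = 280712; next = 280711
base 6: 280711 = 6^(6 + 1) + 3·6^3 + 3·6^2 + 3·6 + 1; at 7: 7^(7 + 1) + 3·7^3 + 3·7^2 + 3·7 + 1 = 5765999; next = 5765998
base 7: 5765998 = 7^(7 + 1) + 3·7^3 + 3·7^2 + 3·7; at 8: 8^(8 + 1) + 3·8^3 + 3·8^2 + 3·8 = 134219480; next = 134219479
base 8: 134219479 = 8^(8 + 1) + 3·8^3 + 3·8^2 + 2·8 + 7; at 9: 9^(9 + 1) + 3·9^3 + 3·9^2 + 2·9 + 7 = 3486786856; next = 3486786855
base 9: 3486786855 = 9^(9 + 1) + 3·9^3 + 3·9^2 + 2·9 + 6; at 10: 10^(10 + 1) + 3·10^3 + 3·10^2 + 2·10 + 6 = 100000003326; next = 100000003325

3138428381104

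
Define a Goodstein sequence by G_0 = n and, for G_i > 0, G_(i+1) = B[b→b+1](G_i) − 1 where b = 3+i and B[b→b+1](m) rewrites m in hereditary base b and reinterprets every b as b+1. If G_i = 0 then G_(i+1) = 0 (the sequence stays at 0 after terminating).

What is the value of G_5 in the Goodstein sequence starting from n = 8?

11

G_0 = 8. HB_3(8) = 2·3 + 2. Bump = 10. G_1 = 9.
G_1 = 9. HB_4(9) = 2·4 + 1. Bump = 11. G_2 = 10.
G_2 = 10. HB_5(10) = 2·5. Bump = 12. G_3 = 11.
G_3 = 11. HB_6(11) = 6 + 5. Bump = 12. G_4 = 11.
G_4 = 11. HB_7(11) = 7 + 4. Bump = 12. G_5 = 11.
G_5 = 11. HB_8(11) = 8 + 3. Bump = 12. G_6 = 11.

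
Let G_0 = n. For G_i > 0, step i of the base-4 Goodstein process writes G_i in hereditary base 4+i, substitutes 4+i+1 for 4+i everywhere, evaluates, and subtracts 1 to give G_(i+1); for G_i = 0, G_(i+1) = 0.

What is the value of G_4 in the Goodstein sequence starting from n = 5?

3

(0) 5|_4 = 4 + 1 ↦ 5 + 1|_5 = 6 ⇒ 5
(1) 5|_5 = 5 ↦ 6|_6 = 6 ⇒ 5
(2) 5|_6 = 5 ↦ 5|_7 = 5 ⇒ 4
(3) 4|_7 = 4 ↦ 4|_8 = 4 ⇒ 3
(4) 3|_8 = 3 ↦ 3|_9 = 3 ⇒ 2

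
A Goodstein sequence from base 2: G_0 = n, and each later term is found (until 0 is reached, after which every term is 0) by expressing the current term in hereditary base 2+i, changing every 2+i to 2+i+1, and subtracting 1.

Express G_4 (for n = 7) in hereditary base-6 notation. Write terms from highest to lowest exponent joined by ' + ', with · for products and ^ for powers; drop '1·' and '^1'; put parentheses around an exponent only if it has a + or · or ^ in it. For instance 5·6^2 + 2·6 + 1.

6^6 + 1

(0) 7|_2 = 2^2 + 2 + 1 ↦ 3^3 + 3 + 1|_3 = 31 ⇒ 30
(1) 30|_3 = 3^3 + 3 ↦ 4^4 + 4|_4 = 260 ⇒ 259
(2) 259|_4 = 4^4 + 3 ↦ 5^5 + 3|_5 = 3128 ⇒ 3127
(3) 3127|_5 = 5^5 + 2 ↦ 6^6 + 2|_6 = 46658 ⇒ 46657
(4) 46657|_6 = 6^6 + 1 ↦ 7^7 + 1|_7 = 823544 ⇒ 823543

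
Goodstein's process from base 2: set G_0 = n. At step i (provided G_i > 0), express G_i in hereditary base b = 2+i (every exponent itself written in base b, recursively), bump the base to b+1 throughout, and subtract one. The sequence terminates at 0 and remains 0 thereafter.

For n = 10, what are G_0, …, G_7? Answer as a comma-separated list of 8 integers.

10, 83, 1025, 15625, 279935, 4215754, 84073323, 1937434592

i=0: 10 = 2^(2 + 1) + 2 (b=2); 2→3: 3^(3 + 1) + 3 = 84; 84−1 = 83
i=1: 83 = 3^(3 + 1) + 2 (b=3); 3→4: 4^(4 + 1) + 2 = 1026; 1026−1 = 1025
i=2: 1025 = 4^(4 + 1) + 1 (b=4); 4→5: 5^(5 + 1) + 1 = 15626; 15626−1 = 15625
i=3: 15625 = 5^(5 + 1) (b=5); 5→6: 6^(6 + 1) = 279936; 279936−1 = 279935
i=4: 279935 = 5·6^6 + 5·6^5 + 5·6^4 + 5·6^3 + 5·6^2 + 5·6 + 5 (b=6); 6→7: 5·7^7 + 5·7^5 + 5·7^4 + 5·7^3 + 5·7^2 + 5·7 + 5 = 4215755; 4215755−1 = 4215754
i=5: 4215754 = 5·7^7 + 5·7^5 + 5·7^4 + 5·7^3 + 5·7^2 + 5·7 + 4 (b=7); 7→8: 5·8^8 + 5·8^5 + 5·8^4 + 5·8^3 + 5·8^2 + 5·8 + 4 = 84073324; 84073324−1 = 84073323
i=6: 84073323 = 5·8^8 + 5·8^5 + 5·8^4 + 5·8^3 + 5·8^2 + 5·8 + 3 (b=8); 8→9: 5·9^9 + 5·9^5 + 5·9^4 + 5·9^3 + 5·9^2 + 5·9 + 3 = 1937434593; 1937434593−1 = 1937434592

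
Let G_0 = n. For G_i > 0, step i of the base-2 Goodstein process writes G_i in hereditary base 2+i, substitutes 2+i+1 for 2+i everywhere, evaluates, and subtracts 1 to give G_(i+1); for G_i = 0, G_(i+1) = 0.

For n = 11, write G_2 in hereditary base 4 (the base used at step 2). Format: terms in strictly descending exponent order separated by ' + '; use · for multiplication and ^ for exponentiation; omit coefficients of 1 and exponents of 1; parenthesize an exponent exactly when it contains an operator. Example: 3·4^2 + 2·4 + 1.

(0) 11|_2 = 2^(2 + 1) + 2 + 1 ↦ 3^(3 + 1) + 3 + 1|_3 = 85 ⇒ 84
(1) 84|_3 = 3^(3 + 1) + 3 ↦ 4^(4 + 1) + 4|_4 = 1028 ⇒ 1027

4^(4 + 1) + 3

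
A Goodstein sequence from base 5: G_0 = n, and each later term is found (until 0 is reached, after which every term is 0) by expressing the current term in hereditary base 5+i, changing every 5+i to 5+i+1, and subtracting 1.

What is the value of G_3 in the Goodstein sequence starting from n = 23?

32

i=0: 23 = 4·5 + 3 (b=5); 5→6: 4·6 + 3 = 27; 27−1 = 26
i=1: 26 = 4·6 + 2 (b=6); 6→7: 4·7 + 2 = 30; 30−1 = 29
i=2: 29 = 4·7 + 1 (b=7); 7→8: 4·8 + 1 = 33; 33−1 = 32
i=3: 32 = 4·8 (b=8); 8→9: 4·9 = 36; 36−1 = 35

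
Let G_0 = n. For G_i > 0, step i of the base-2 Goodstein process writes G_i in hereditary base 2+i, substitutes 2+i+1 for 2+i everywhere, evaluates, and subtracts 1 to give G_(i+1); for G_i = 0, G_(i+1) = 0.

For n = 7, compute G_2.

259

base 2: 7 = 2^2 + 2 + 1; at 3: 3^3 + 3 + 1 = 31; next = 30
base 3: 30 = 3^3 + 3; at 4: 4^4 + 4 = 260; next = 259
base 4: 259 = 4^4 + 3; at 5: 5^5 + 3 = 3128; next = 3127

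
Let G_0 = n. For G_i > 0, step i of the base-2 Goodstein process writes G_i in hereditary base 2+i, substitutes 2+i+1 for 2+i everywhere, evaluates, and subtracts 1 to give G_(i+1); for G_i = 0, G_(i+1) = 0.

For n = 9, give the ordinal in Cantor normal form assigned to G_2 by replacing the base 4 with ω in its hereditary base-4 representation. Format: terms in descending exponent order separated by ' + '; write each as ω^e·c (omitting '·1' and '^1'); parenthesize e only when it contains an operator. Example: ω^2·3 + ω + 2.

base 2: 9 = 2^(2 + 1) + 1; at 3: 3^(3 + 1) + 1 = 82; next = 81
base 3: 81 = 3^(3 + 1); at 4: 4^(4 + 1) = 1024; next = 1023
base 4: 1023 = 3·4^4 + 3·4^3 + 3·4^2 + 3·4 + 3; at 5: 3·5^5 + 3·5^3 + 3·5^2 + 3·5 + 3 = 9843; next = 9842

ω^ω·3 + ω^3·3 + ω^2·3 + ω·3 + 3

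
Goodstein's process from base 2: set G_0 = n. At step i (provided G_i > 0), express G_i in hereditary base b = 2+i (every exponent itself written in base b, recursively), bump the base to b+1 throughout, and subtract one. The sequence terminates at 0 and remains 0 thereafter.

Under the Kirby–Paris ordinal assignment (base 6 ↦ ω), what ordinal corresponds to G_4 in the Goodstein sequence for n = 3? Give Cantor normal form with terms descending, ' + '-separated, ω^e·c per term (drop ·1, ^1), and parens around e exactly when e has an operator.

1

(0) 3|_2 = 2 + 1 ↦ 3 + 1|_3 = 4 ⇒ 3
(1) 3|_3 = 3 ↦ 4|_4 = 4 ⇒ 3
(2) 3|_4 = 3 ↦ 3|_5 = 3 ⇒ 2
(3) 2|_5 = 2 ↦ 2|_6 = 2 ⇒ 1
(4) 1|_6 = 1 ↦ 1|_7 = 1 ⇒ 0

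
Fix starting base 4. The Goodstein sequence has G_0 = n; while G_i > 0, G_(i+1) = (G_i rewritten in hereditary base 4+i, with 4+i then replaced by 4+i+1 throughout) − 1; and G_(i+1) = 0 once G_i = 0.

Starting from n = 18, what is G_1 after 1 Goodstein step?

26

G_0 = 18. HB_4(18) = 4^2 + 2. Bump = 27. G_1 = 26.
G_1 = 26. HB_5(26) = 5^2 + 1. Bump = 37. G_2 = 36.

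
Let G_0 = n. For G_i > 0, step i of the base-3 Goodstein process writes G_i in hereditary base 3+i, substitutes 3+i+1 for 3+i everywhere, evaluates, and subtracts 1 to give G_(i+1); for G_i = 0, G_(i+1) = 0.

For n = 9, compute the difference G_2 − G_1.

i=0: 9 = 3^2 (b=3); 3→4: 4^2 = 16; 16−1 = 15
i=1: 15 = 3·4 + 3 (b=4); 4→5: 3·5 + 3 = 18; 18−1 = 17

2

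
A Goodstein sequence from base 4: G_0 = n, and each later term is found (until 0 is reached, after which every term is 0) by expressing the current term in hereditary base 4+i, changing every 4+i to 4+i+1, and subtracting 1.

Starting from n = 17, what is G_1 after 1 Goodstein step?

[0] 17 ≡ 4^2 + 1 (base 4). Lift 5: 26. −1: 25.
[1] 25 ≡ 5^2 (base 5). Lift 6: 36. −1: 35.

25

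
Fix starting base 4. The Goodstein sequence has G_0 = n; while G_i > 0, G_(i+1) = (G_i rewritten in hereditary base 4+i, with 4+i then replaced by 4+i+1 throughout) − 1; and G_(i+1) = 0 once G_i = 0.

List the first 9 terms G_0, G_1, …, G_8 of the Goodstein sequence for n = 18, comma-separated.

G_0=18  [base 4] 4^2 + 2  →[4↦5]→  5^2 + 2 = 27  −1 ⇒ G_1=26
G_1=26  [base 5] 5^2 + 1  →[5↦6]→  6^2 + 1 = 37  −1 ⇒ G_2=36
G_2=36  [base 6] 6^2  →[6↦7]→  7^2 = 49  −1 ⇒ G_3=48
G_3=48  [base 7] 6·7 + 6  →[7↦8]→  6·8 + 6 = 54  −1 ⇒ G_4=53
G_4=53  [base 8] 6·8 + 5  →[8↦9]→  6·9 + 5 = 59  −1 ⇒ G_5=58
G_5=58  [base 9] 6·9 + 4  →[9↦10]→  6·10 + 4 = 64  −1 ⇒ G_6=63
G_6=63  [base 10] 6·10 + 3  →[10↦11]→  6·11 + 3 = 69  −1 ⇒ G_7=68
G_7=68  [base 11] 6·11 + 2  →[11↦12]→  6·12 + 2 = 74  −1 ⇒ G_8=73

18, 26, 36, 48, 53, 58, 63, 68, 73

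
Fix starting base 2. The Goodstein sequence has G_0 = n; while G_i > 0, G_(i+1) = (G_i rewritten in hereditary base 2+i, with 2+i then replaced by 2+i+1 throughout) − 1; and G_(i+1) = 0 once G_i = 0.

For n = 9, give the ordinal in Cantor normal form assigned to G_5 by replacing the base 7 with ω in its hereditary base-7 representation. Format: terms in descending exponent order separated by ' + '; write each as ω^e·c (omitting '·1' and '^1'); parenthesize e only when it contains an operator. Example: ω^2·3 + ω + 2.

[0] 9 ≡ 2^(2 + 1) + 1 (base 2). Lift 3: 82. −1: 81.
[1] 81 ≡ 3^(3 + 1) (base 3). Lift 4: 1024. −1: 1023.
[2] 1023 ≡ 3·4^4 + 3·4^3 + 3·4^2 + 3·4 + 3 (base 4). Lift 5: 9843. −1: 9842.
[3] 9842 ≡ 3·5^5 + 3·5^3 + 3·5^2 + 3·5 + 2 (base 5). Lift 6: 140744. −1: 140743.
[4] 140743 ≡ 3·6^6 + 3·6^3 + 3·6^2 + 3·6 + 1 (base 6). Lift 7: 2471827. −1: 2471826.
[5] 2471826 ≡ 3·7^7 + 3·7^3 + 3·7^2 + 3·7 (base 7). Lift 8: 50333400. −1: 50333399.

ω^ω·3 + ω^3·3 + ω^2·3 + ω·3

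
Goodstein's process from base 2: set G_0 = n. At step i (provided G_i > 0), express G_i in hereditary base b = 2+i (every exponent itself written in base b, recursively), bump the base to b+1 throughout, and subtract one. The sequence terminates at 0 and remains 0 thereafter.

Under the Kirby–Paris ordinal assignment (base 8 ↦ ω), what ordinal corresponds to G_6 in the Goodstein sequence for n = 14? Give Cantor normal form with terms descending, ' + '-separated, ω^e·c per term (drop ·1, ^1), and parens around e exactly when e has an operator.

(0) 14|_2 = 2^(2 + 1) + 2^2 + 2 ↦ 3^(3 + 1) + 3^3 + 3|_3 = 111 ⇒ 110
(1) 110|_3 = 3^(3 + 1) + 3^3 + 2 ↦ 4^(4 + 1) + 4^4 + 2|_4 = 1282 ⇒ 1281
(2) 1281|_4 = 4^(4 + 1) + 4^4 + 1 ↦ 5^(5 + 1) + 5^5 + 1|_5 = 18751 ⇒ 18750
(3) 18750|_5 = 5^(5 + 1) + 5^5 ↦ 6^(6 + 1) + 6^6|_6 = 326592 ⇒ 326591
(4) 326591|_6 = 6^(6 + 1) + 5·6^5 + 5·6^4 + 5·6^3 + 5·6^2 + 5·6 + 5 ↦ 7^(7 + 1) + 5·7^5 + 5·7^4 + 5·7^3 + 5·7^2 + 5·7 + 5|_7 = 5862841 ⇒ 5862840
(5) 5862840|_7 = 7^(7 + 1) + 5·7^5 + 5·7^4 + 5·7^3 + 5·7^2 + 5·7 + 4 ↦ 8^(8 + 1) + 5·8^5 + 5·8^4 + 5·8^3 + 5·8^2 + 5·8 + 4|_8 = 134404972 ⇒ 134404971

ω^(ω + 1) + ω^5·5 + ω^4·5 + ω^3·5 + ω^2·5 + ω·5 + 3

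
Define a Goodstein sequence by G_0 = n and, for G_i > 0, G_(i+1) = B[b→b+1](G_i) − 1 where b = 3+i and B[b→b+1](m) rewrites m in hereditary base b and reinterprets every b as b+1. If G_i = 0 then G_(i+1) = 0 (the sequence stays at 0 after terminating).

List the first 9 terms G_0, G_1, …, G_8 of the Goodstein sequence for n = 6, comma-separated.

6, 7, 7, 7, 7, 7, 6, 5, 4

G_0 = 6. HB_3(6) = 2·3. Bump = 8. G_1 = 7.
G_1 = 7. HB_4(7) = 4 + 3. Bump = 8. G_2 = 7.
G_2 = 7. HB_5(7) = 5 + 2. Bump = 8. G_3 = 7.
G_3 = 7. HB_6(7) = 6 + 1. Bump = 8. G_4 = 7.
G_4 = 7. HB_7(7) = 7. Bump = 8. G_5 = 7.
G_5 = 7. HB_8(7) = 7. Bump = 7. G_6 = 6.
G_6 = 6. HB_9(6) = 6. Bump = 6. G_7 = 5.
G_7 = 5. HB_10(5) = 5. Bump = 5. G_8 = 4.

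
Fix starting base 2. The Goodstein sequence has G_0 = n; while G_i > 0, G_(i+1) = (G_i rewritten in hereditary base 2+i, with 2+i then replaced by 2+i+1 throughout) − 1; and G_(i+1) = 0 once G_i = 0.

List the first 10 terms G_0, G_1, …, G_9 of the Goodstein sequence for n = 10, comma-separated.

base 2: 10 = 2^(2 + 1) + 2; at 3: 3^(3 + 1) + 3 = 84; next = 83
base 3: 83 = 3^(3 + 1) + 2; at 4: 4^(4 + 1) + 2 = 1026; next = 1025
base 4: 1025 = 4^(4 + 1) + 1; at 5: 5^(5 + 1) + 1 = 15626; next = 15625
base 5: 15625 = 5^(5 + 1); at 6: 6^(6 + 1) = 279936; next = 279935
base 6: 279935 = 5·6^6 + 5·6^5 + 5·6^4 + 5·6^3 + 5·6^2 + 5·6 + 5; at 7: 5·7^7 + 5·7^5 + 5·7^4 + 5·7^3 + 5·7^2 + 5·7 + 5 = 4215755; next = 4215754
base 7: 4215754 = 5·7^7 + 5·7^5 + 5·7^4 + 5·7^3 + 5·7^2 + 5·7 + 4; at 8: 5·8^8 + 5·8^5 + 5·8^4 + 5·8^3 + 5·8^2 + 5·8 + 4 = 84073324; next = 84073323
base 8: 84073323 = 5·8^8 + 5·8^5 + 5·8^4 + 5·8^3 + 5·8^2 + 5·8 + 3; at 9: 5·9^9 + 5·9^5 + 5·9^4 + 5·9^3 + 5·9^2 + 5·9 + 3 = 1937434593; next = 1937434592
base 9: 1937434592 = 5·9^9 + 5·9^5 + 5·9^4 + 5·9^3 + 5·9^2 + 5·9 + 2; at 10: 5·10^10 + 5·10^5 + 5·10^4 + 5·10^3 + 5·10^2 + 5·10 + 2 = 50000555552; next = 50000555551
base 10: 50000555551 = 5·10^10 + 5·10^5 + 5·10^4 + 5·10^3 + 5·10^2 + 5·10 + 1; at 11: 5·11^11 + 5·11^5 + 5·11^4 + 5·11^3 + 5·11^2 + 5·11 + 1 = 1426559238831; next = 1426559238830

10, 83, 1025, 15625, 279935, 4215754, 84073323, 1937434592, 50000555551, 1426559238830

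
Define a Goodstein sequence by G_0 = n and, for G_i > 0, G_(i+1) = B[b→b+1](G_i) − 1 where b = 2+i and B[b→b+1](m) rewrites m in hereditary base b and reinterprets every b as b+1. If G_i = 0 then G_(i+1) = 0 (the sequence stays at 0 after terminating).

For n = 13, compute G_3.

G_0=13  [base 2] 2^(2 + 1) + 2^2 + 1  →[2↦3]→  3^(3 + 1) + 3^3 + 1 = 109  −1 ⇒ G_1=108
G_1=108  [base 3] 3^(3 + 1) + 3^3  →[3↦4]→  4^(4 + 1) + 4^4 = 1280  −1 ⇒ G_2=1279
G_2=1279  [base 4] 4^(4 + 1) + 3·4^3 + 3·4^2 + 3·4 + 3  →[4↦5]→  5^(5 + 1) + 3·5^3 + 3·5^2 + 3·5 + 3 = 16093  −1 ⇒ G_3=16092
G_3=16092  [base 5] 5^(5 + 1) + 3·5^3 + 3·5^2 + 3·5 + 2  →[5↦6]→  6^(6 + 1) + 3·6^3 + 3·6^2 + 3·6 + 2 = 280712  −1 ⇒ G_4=280711

16092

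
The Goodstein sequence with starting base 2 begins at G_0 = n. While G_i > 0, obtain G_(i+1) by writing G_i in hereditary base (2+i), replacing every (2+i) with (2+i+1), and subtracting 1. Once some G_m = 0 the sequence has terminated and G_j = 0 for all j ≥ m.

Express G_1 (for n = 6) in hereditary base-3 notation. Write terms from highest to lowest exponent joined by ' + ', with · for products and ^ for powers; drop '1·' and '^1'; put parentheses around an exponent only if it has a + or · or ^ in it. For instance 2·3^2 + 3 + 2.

3^3 + 2

6 —HB2→ 2^2 + 2 —bump→ 3^3 + 3 = 30 —(−1)→ 29
29 —HB3→ 3^3 + 2 —bump→ 4^4 + 2 = 258 —(−1)→ 257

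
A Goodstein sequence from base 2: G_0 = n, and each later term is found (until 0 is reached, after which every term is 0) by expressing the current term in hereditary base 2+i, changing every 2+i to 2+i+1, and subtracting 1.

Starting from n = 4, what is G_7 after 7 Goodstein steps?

i=0: 4 = 2^2 (b=2); 2→3: 3^3 = 27; 27−1 = 26
i=1: 26 = 2·3^2 + 2·3 + 2 (b=3); 3→4: 2·4^2 + 2·4 + 2 = 42; 42−1 = 41
i=2: 41 = 2·4^2 + 2·4 + 1 (b=4); 4→5: 2·5^2 + 2·5 + 1 = 61; 61−1 = 60
i=3: 60 = 2·5^2 + 2·5 (b=5); 5→6: 2·6^2 + 2·6 = 84; 84−1 = 83
i=4: 83 = 2·6^2 + 6 + 5 (b=6); 6→7: 2·7^2 + 7 + 5 = 110; 110−1 = 109
i=5: 109 = 2·7^2 + 7 + 4 (b=7); 7→8: 2·8^2 + 8 + 4 = 140; 140−1 = 139
i=6: 139 = 2·8^2 + 8 + 3 (b=8); 8→9: 2·9^2 + 9 + 3 = 174; 174−1 = 173

173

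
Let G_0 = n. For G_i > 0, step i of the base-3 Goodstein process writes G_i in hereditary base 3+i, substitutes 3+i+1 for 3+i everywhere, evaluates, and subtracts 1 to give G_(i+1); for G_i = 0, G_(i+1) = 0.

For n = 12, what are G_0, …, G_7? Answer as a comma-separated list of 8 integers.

12, 19, 27, 37, 49, 63, 69, 75

step 0: 12 = 3^2 + 3; sub 4 for 3: 4^2 + 4; = 20; G_1 = 20−1 = 19
step 1: 19 = 4^2 + 3; sub 5 for 4: 5^2 + 3; = 28; G_2 = 28−1 = 27
step 2: 27 = 5^2 + 2; sub 6 for 5: 6^2 + 2; = 38; G_3 = 38−1 = 37
step 3: 37 = 6^2 + 1; sub 7 for 6: 7^2 + 1; = 50; G_4 = 50−1 = 49
step 4: 49 = 7^2; sub 8 for 7: 8^2; = 64; G_5 = 64−1 = 63
step 5: 63 = 7·8 + 7; sub 9 for 8: 7·9 + 7; = 70; G_6 = 70−1 = 69
step 6: 69 = 7·9 + 6; sub 10 for 9: 7·10 + 6; = 76; G_7 = 76−1 = 75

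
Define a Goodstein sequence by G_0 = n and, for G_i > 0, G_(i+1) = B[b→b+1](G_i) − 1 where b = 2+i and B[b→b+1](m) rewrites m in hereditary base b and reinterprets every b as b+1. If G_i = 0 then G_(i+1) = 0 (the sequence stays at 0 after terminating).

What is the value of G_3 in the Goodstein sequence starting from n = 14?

18750

G_0 = 14. HB_2(14) = 2^(2 + 1) + 2^2 + 2. Bump = 111. G_1 = 110.
G_1 = 110. HB_3(110) = 3^(3 + 1) + 3^3 + 2. Bump = 1282. G_2 = 1281.
G_2 = 1281. HB_4(1281) = 4^(4 + 1) + 4^4 + 1. Bump = 18751. G_3 = 18750.
G_3 = 18750. HB_5(18750) = 5^(5 + 1) + 5^5. Bump = 326592. G_4 = 326591.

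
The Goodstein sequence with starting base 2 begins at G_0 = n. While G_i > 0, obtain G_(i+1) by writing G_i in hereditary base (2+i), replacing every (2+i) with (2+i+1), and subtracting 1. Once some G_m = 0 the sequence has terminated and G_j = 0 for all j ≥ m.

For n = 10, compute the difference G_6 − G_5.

(0) 10|_2 = 2^(2 + 1) + 2 ↦ 3^(3 + 1) + 3|_3 = 84 ⇒ 83
(1) 83|_3 = 3^(3 + 1) + 2 ↦ 4^(4 + 1) + 2|_4 = 1026 ⇒ 1025
(2) 1025|_4 = 4^(4 + 1) + 1 ↦ 5^(5 + 1) + 1|_5 = 15626 ⇒ 15625
(3) 15625|_5 = 5^(5 + 1) ↦ 6^(6 + 1)|_6 = 279936 ⇒ 279935
(4) 279935|_6 = 5·6^6 + 5·6^5 + 5·6^4 + 5·6^3 + 5·6^2 + 5·6 + 5 ↦ 5·7^7 + 5·7^5 + 5·7^4 + 5·7^3 + 5·7^2 + 5·7 + 5|_7 = 4215755 ⇒ 4215754
(5) 4215754|_7 = 5·7^7 + 5·7^5 + 5·7^4 + 5·7^3 + 5·7^2 + 5·7 + 4 ↦ 5·8^8 + 5·8^5 + 5·8^4 + 5·8^3 + 5·8^2 + 5·8 + 4|_8 = 84073324 ⇒ 84073323

79857569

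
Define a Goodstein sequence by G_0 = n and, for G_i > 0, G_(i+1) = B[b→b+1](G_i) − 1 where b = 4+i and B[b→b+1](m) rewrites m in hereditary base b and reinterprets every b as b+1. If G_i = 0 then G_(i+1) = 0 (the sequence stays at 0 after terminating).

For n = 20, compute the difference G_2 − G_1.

G_0=20  [base 4] 4^2 + 4  →[4↦5]→  5^2 + 5 = 30  −1 ⇒ G_1=29
G_1=29  [base 5] 5^2 + 4  →[5↦6]→  6^2 + 4 = 40  −1 ⇒ G_2=39

10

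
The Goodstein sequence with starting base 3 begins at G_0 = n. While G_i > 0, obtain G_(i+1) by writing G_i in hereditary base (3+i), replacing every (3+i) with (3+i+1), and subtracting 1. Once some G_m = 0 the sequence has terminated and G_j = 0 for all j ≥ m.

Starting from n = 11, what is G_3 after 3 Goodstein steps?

step 0: 11 = 3^2 + 2; sub 4 for 3: 4^2 + 2; = 18; G_1 = 18−1 = 17
step 1: 17 = 4^2 + 1; sub 5 for 4: 5^2 + 1; = 26; G_2 = 26−1 = 25
step 2: 25 = 5^2; sub 6 for 5: 6^2; = 36; G_3 = 36−1 = 35
step 3: 35 = 5·6 + 5; sub 7 for 6: 5·7 + 5; = 40; G_4 = 40−1 = 39

35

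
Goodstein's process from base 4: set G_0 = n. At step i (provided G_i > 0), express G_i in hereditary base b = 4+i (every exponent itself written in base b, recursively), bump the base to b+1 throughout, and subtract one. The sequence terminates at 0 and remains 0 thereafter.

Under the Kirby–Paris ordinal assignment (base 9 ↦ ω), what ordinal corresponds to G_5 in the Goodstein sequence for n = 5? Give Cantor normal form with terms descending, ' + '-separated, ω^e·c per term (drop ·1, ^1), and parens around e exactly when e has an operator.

step 0: 5 = 4 + 1; sub 5 for 4: 5 + 1; = 6; G_1 = 6−1 = 5
step 1: 5 = 5; sub 6 for 5: 6; = 6; G_2 = 6−1 = 5
step 2: 5 = 5; sub 7 for 6: 5; = 5; G_3 = 5−1 = 4
step 3: 4 = 4; sub 8 for 7: 4; = 4; G_4 = 4−1 = 3
step 4: 3 = 3; sub 9 for 8: 3; = 3; G_5 = 3−1 = 2

2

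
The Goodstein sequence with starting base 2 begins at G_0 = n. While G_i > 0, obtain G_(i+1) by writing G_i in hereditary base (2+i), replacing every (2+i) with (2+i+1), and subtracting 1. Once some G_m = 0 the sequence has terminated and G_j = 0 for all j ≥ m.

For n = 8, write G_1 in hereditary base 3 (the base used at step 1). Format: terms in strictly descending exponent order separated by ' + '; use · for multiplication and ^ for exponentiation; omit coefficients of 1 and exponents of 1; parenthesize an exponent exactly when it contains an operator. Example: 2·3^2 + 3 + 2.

8 —HB2→ 2^(2 + 1) —bump→ 3^(3 + 1) = 81 —(−1)→ 80
80 —HB3→ 2·3^3 + 2·3^2 + 2·3 + 2 —bump→ 2·4^4 + 2·4^2 + 2·4 + 2 = 554 —(−1)→ 553

2·3^3 + 2·3^2 + 2·3 + 2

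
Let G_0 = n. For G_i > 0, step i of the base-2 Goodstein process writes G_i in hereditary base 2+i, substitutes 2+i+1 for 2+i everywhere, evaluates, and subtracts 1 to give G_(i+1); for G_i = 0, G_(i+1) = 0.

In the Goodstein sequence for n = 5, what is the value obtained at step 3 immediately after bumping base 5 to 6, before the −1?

5 —HB2→ 2^2 + 1 —bump→ 3^3 + 1 = 28 —(−1)→ 27
27 —HB3→ 3^3 —bump→ 4^4 = 256 —(−1)→ 255
255 —HB4→ 3·4^3 + 3·4^2 + 3·4 + 3 —bump→ 3·5^3 + 3·5^2 + 3·5 + 3 = 468 —(−1)→ 467
467 —HB5→ 3·5^3 + 3·5^2 + 3·5 + 2 —bump→ 3·6^3 + 3·6^2 + 3·6 + 2 = 776 —(−1)→ 775

776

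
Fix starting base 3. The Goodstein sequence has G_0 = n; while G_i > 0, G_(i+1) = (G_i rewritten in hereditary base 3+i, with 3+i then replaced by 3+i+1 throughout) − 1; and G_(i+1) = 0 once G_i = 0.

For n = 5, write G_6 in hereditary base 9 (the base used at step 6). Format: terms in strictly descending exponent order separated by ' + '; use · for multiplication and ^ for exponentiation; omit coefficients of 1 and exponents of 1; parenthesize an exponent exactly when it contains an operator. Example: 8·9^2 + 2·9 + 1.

(0) 5|_3 = 3 + 2 ↦ 4 + 2|_4 = 6 ⇒ 5
(1) 5|_4 = 4 + 1 ↦ 5 + 1|_5 = 6 ⇒ 5
(2) 5|_5 = 5 ↦ 6|_6 = 6 ⇒ 5
(3) 5|_6 = 5 ↦ 5|_7 = 5 ⇒ 4
(4) 4|_7 = 4 ↦ 4|_8 = 4 ⇒ 3
(5) 3|_8 = 3 ↦ 3|_9 = 3 ⇒ 2
(6) 2|_9 = 2 ↦ 2|_10 = 2 ⇒ 1

2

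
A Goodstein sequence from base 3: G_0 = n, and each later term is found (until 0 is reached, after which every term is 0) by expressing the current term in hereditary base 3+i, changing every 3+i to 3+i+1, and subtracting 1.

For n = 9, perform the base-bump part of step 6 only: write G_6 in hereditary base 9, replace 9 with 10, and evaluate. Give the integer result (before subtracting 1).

26

(0) 9|_3 = 3^2 ↦ 4^2|_4 = 16 ⇒ 15
(1) 15|_4 = 3·4 + 3 ↦ 3·5 + 3|_5 = 18 ⇒ 17
(2) 17|_5 = 3·5 + 2 ↦ 3·6 + 2|_6 = 20 ⇒ 19
(3) 19|_6 = 3·6 + 1 ↦ 3·7 + 1|_7 = 22 ⇒ 21
(4) 21|_7 = 3·7 ↦ 3·8|_8 = 24 ⇒ 23
(5) 23|_8 = 2·8 + 7 ↦ 2·9 + 7|_9 = 25 ⇒ 24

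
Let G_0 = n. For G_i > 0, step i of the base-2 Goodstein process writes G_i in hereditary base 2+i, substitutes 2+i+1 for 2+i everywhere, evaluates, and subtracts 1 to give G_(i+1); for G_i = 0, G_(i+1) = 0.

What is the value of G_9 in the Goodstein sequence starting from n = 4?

4 —HB2→ 2^2 —bump→ 3^3 = 27 —(−1)→ 26
26 —HB3→ 2·3^2 + 2·3 + 2 —bump→ 2·4^2 + 2·4 + 2 = 42 —(−1)→ 41
41 —HB4→ 2·4^2 + 2·4 + 1 —bump→ 2·5^2 + 2·5 + 1 = 61 —(−1)→ 60
60 —HB5→ 2·5^2 + 2·5 —bump→ 2·6^2 + 2·6 = 84 —(−1)→ 83
83 —HB6→ 2·6^2 + 6 + 5 —bump→ 2·7^2 + 7 + 5 = 110 —(−1)→ 109
109 —HB7→ 2·7^2 + 7 + 4 —bump→ 2·8^2 + 8 + 4 = 140 —(−1)→ 139
139 —HB8→ 2·8^2 + 8 + 3 —bump→ 2·9^2 + 9 + 3 = 174 —(−1)→ 173
173 —HB9→ 2·9^2 + 9 + 2 —bump→ 2·10^2 + 10 + 2 = 212 —(−1)→ 211
211 —HB10→ 2·10^2 + 10 + 1 —bump→ 2·11^2 + 11 + 1 = 254 —(−1)→ 253

253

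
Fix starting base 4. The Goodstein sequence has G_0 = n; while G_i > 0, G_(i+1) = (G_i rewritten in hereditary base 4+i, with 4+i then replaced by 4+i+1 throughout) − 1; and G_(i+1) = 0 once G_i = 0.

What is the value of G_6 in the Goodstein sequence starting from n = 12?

(0) 12|_4 = 3·4 ↦ 3·5|_5 = 15 ⇒ 14
(1) 14|_5 = 2·5 + 4 ↦ 2·6 + 4|_6 = 16 ⇒ 15
(2) 15|_6 = 2·6 + 3 ↦ 2·7 + 3|_7 = 17 ⇒ 16
(3) 16|_7 = 2·7 + 2 ↦ 2·8 + 2|_8 = 18 ⇒ 17
(4) 17|_8 = 2·8 + 1 ↦ 2·9 + 1|_9 = 19 ⇒ 18
(5) 18|_9 = 2·9 ↦ 2·10|_10 = 20 ⇒ 19

19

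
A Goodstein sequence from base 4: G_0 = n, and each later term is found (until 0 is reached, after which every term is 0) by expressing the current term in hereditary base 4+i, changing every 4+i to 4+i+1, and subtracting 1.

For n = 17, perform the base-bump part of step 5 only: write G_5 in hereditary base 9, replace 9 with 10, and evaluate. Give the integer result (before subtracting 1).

52

i=0: 17 = 4^2 + 1 (b=4); 4→5: 5^2 + 1 = 26; 26−1 = 25
i=1: 25 = 5^2 (b=5); 5→6: 6^2 = 36; 36−1 = 35
i=2: 35 = 5·6 + 5 (b=6); 6→7: 5·7 + 5 = 40; 40−1 = 39
i=3: 39 = 5·7 + 4 (b=7); 7→8: 5·8 + 4 = 44; 44−1 = 43
i=4: 43 = 5·8 + 3 (b=8); 8→9: 5·9 + 3 = 48; 48−1 = 47
i=5: 47 = 5·9 + 2 (b=9); 9→10: 5·10 + 2 = 52; 52−1 = 51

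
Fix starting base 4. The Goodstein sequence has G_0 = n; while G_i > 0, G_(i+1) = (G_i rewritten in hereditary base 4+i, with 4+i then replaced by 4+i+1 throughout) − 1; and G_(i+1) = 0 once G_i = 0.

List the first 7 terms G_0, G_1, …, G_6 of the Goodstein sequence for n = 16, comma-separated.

[0] 16 ≡ 4^2 (base 4). Lift 5: 25. −1: 24.
[1] 24 ≡ 4·5 + 4 (base 5). Lift 6: 28. −1: 27.
[2] 27 ≡ 4·6 + 3 (base 6). Lift 7: 31. −1: 30.
[3] 30 ≡ 4·7 + 2 (base 7). Lift 8: 34. −1: 33.
[4] 33 ≡ 4·8 + 1 (base 8). Lift 9: 37. −1: 36.
[5] 36 ≡ 4·9 (base 9). Lift 10: 40. −1: 39.

16, 24, 27, 30, 33, 36, 39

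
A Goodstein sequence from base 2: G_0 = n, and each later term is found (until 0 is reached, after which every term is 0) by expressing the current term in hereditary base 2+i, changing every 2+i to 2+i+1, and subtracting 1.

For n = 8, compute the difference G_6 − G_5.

31907376

(0) 8|_2 = 2^(2 + 1) ↦ 3^(3 + 1)|_3 = 81 ⇒ 80
(1) 80|_3 = 2·3^3 + 2·3^2 + 2·3 + 2 ↦ 2·4^4 + 2·4^2 + 2·4 + 2|_4 = 554 ⇒ 553
(2) 553|_4 = 2·4^4 + 2·4^2 + 2·4 + 1 ↦ 2·5^5 + 2·5^2 + 2·5 + 1|_5 = 6311 ⇒ 6310
(3) 6310|_5 = 2·5^5 + 2·5^2 + 2·5 ↦ 2·6^6 + 2·6^2 + 2·6|_6 = 93396 ⇒ 93395
(4) 93395|_6 = 2·6^6 + 2·6^2 + 6 + 5 ↦ 2·7^7 + 2·7^2 + 7 + 5|_7 = 1647196 ⇒ 1647195
(5) 1647195|_7 = 2·7^7 + 2·7^2 + 7 + 4 ↦ 2·8^8 + 2·8^2 + 8 + 4|_8 = 33554572 ⇒ 33554571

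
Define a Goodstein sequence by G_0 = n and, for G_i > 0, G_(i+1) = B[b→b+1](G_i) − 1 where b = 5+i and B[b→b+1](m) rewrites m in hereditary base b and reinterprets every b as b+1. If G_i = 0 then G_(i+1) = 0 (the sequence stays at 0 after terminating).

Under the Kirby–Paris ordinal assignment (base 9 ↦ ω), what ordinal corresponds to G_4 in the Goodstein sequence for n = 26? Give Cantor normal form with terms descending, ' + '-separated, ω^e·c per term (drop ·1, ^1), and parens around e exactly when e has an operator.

ω·6 + 4

G_0 = 26. HB_5(26) = 5^2 + 1. Bump = 37. G_1 = 36.
G_1 = 36. HB_6(36) = 6^2. Bump = 49. G_2 = 48.
G_2 = 48. HB_7(48) = 6·7 + 6. Bump = 54. G_3 = 53.
G_3 = 53. HB_8(53) = 6·8 + 5. Bump = 59. G_4 = 58.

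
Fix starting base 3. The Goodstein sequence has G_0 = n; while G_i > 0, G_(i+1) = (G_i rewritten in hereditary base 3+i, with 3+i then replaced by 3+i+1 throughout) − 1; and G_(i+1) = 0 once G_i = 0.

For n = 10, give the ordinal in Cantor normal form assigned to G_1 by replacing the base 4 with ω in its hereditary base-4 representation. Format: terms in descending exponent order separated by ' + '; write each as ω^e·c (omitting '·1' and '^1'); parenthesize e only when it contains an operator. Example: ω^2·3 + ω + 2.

ω^2

10 —HB3→ 3^2 + 1 —bump→ 4^2 + 1 = 17 —(−1)→ 16
16 —HB4→ 4^2 —bump→ 5^2 = 25 —(−1)→ 24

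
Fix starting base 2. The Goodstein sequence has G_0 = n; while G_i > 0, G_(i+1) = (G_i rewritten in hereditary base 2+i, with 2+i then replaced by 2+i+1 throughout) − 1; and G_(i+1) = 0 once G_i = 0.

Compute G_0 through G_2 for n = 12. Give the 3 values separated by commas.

base 2: 12 = 2^(2 + 1) + 2^2; at 3: 3^(3 + 1) + 3^3 = 108; next = 107
base 3: 107 = 3^(3 + 1) + 2·3^2 + 2·3 + 2; at 4: 4^(4 + 1) + 2·4^2 + 2·4 + 2 = 1066; next = 1065

12, 107, 1065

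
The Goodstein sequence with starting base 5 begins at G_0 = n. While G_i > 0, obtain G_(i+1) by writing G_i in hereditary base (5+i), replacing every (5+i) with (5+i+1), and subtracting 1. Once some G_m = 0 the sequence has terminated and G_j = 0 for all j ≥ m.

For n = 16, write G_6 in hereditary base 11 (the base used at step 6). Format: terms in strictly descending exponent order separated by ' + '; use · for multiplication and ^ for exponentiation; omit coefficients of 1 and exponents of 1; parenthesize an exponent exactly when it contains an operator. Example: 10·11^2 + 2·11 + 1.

2·11 + 2

[0] 16 ≡ 3·5 + 1 (base 5). Lift 6: 19. −1: 18.
[1] 18 ≡ 3·6 (base 6). Lift 7: 21. −1: 20.
[2] 20 ≡ 2·7 + 6 (base 7). Lift 8: 22. −1: 21.
[3] 21 ≡ 2·8 + 5 (base 8). Lift 9: 23. −1: 22.
[4] 22 ≡ 2·9 + 4 (base 9). Lift 10: 24. −1: 23.
[5] 23 ≡ 2·10 + 3 (base 10). Lift 11: 25. −1: 24.
[6] 24 ≡ 2·11 + 2 (base 11). Lift 12: 26. −1: 25.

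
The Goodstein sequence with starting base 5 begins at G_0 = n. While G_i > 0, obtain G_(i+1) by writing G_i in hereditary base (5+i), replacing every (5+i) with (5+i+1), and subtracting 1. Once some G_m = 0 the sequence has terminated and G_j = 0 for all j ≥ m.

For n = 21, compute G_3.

[0] 21 ≡ 4·5 + 1 (base 5). Lift 6: 25. −1: 24.
[1] 24 ≡ 4·6 (base 6). Lift 7: 28. −1: 27.
[2] 27 ≡ 3·7 + 6 (base 7). Lift 8: 30. −1: 29.

29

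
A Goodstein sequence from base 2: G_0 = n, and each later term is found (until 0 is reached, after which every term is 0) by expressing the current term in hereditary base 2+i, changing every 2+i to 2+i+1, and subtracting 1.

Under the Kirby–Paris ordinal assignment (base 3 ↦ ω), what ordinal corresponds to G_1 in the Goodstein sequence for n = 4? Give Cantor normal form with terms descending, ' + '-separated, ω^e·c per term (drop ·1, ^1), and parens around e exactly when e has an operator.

i=0: 4 = 2^2 (b=2); 2→3: 3^3 = 27; 27−1 = 26
i=1: 26 = 2·3^2 + 2·3 + 2 (b=3); 3→4: 2·4^2 + 2·4 + 2 = 42; 42−1 = 41

ω^2·2 + ω·2 + 2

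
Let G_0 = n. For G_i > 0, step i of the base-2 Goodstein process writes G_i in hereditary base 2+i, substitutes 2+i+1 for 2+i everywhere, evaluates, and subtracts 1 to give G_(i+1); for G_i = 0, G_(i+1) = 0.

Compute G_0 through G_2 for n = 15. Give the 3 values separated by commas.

15, 111, 1283

i=0: 15 = 2^(2 + 1) + 2^2 + 2 + 1 (b=2); 2→3: 3^(3 + 1) + 3^3 + 3 + 1 = 112; 112−1 = 111
i=1: 111 = 3^(3 + 1) + 3^3 + 3 (b=3); 3→4: 4^(4 + 1) + 4^4 + 4 = 1284; 1284−1 = 1283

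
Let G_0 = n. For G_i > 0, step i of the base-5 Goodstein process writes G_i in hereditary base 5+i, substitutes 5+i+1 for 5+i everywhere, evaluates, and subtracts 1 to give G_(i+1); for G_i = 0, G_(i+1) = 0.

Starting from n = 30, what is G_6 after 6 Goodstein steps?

121

G_0 = 30. HB_5(30) = 5^2 + 5. Bump = 42. G_1 = 41.
G_1 = 41. HB_6(41) = 6^2 + 5. Bump = 54. G_2 = 53.
G_2 = 53. HB_7(53) = 7^2 + 4. Bump = 68. G_3 = 67.
G_3 = 67. HB_8(67) = 8^2 + 3. Bump = 84. G_4 = 83.
G_4 = 83. HB_9(83) = 9^2 + 2. Bump = 102. G_5 = 101.
G_5 = 101. HB_10(101) = 10^2 + 1. Bump = 122. G_6 = 121.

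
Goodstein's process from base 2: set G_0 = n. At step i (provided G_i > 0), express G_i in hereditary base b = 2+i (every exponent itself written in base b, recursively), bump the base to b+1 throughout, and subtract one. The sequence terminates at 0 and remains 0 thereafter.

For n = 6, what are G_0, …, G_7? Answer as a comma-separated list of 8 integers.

6, 29, 257, 3125, 46655, 98039, 187243, 332147

(0) 6|_2 = 2^2 + 2 ↦ 3^3 + 3|_3 = 30 ⇒ 29
(1) 29|_3 = 3^3 + 2 ↦ 4^4 + 2|_4 = 258 ⇒ 257
(2) 257|_4 = 4^4 + 1 ↦ 5^5 + 1|_5 = 3126 ⇒ 3125
(3) 3125|_5 = 5^5 ↦ 6^6|_6 = 46656 ⇒ 46655
(4) 46655|_6 = 5·6^5 + 5·6^4 + 5·6^3 + 5·6^2 + 5·6 + 5 ↦ 5·7^5 + 5·7^4 + 5·7^3 + 5·7^2 + 5·7 + 5|_7 = 98040 ⇒ 98039
(5) 98039|_7 = 5·7^5 + 5·7^4 + 5·7^3 + 5·7^2 + 5·7 + 4 ↦ 5·8^5 + 5·8^4 + 5·8^3 + 5·8^2 + 5·8 + 4|_8 = 187244 ⇒ 187243
(6) 187243|_8 = 5·8^5 + 5·8^4 + 5·8^3 + 5·8^2 + 5·8 + 3 ↦ 5·9^5 + 5·9^4 + 5·9^3 + 5·9^2 + 5·9 + 3|_9 = 332148 ⇒ 332147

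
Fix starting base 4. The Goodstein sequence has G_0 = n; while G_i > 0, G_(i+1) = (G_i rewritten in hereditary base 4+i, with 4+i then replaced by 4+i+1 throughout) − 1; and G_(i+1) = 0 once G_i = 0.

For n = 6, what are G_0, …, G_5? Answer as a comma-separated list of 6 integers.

G_0 = 6. HB_4(6) = 4 + 2. Bump = 7. G_1 = 6.
G_1 = 6. HB_5(6) = 5 + 1. Bump = 7. G_2 = 6.
G_2 = 6. HB_6(6) = 6. Bump = 7. G_3 = 6.
G_3 = 6. HB_7(6) = 6. Bump = 6. G_4 = 5.
G_4 = 5. HB_8(5) = 5. Bump = 5. G_5 = 4.

6, 6, 6, 6, 5, 4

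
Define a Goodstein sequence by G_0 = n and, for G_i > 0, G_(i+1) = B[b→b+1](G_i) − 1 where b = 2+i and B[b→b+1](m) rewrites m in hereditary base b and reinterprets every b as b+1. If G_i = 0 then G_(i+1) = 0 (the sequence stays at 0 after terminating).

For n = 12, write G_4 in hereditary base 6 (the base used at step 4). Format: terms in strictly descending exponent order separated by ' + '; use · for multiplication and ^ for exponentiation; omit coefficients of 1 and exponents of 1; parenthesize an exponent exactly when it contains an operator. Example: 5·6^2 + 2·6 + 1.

6^(6 + 1) + 2·6^2 + 6 + 5

step 0: 12 = 2^(2 + 1) + 2^2; sub 3 for 2: 3^(3 + 1) + 3^3; = 108; G_1 = 108−1 = 107
step 1: 107 = 3^(3 + 1) + 2·3^2 + 2·3 + 2; sub 4 for 3: 4^(4 + 1) + 2·4^2 + 2·4 + 2; = 1066; G_2 = 1066−1 = 1065
step 2: 1065 = 4^(4 + 1) + 2·4^2 + 2·4 + 1; sub 5 for 4: 5^(5 + 1) + 2·5^2 + 2·5 + 1; = 15686; G_3 = 15686−1 = 15685
step 3: 15685 = 5^(5 + 1) + 2·5^2 + 2·5; sub 6 for 5: 6^(6 + 1) + 2·6^2 + 2·6; = 280020; G_4 = 280020−1 = 280019
step 4: 280019 = 6^(6 + 1) + 2·6^2 + 6 + 5; sub 7 for 6: 7^(7 + 1) + 2·7^2 + 7 + 5; = 5764911; G_5 = 5764911−1 = 5764910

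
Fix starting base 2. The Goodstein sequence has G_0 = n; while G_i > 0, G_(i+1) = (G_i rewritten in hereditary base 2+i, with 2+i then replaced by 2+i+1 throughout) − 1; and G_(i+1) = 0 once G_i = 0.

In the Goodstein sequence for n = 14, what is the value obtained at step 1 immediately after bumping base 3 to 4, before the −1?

1282

G_0=14  [base 2] 2^(2 + 1) + 2^2 + 2  →[2↦3]→  3^(3 + 1) + 3^3 + 3 = 111  −1 ⇒ G_1=110
G_1=110  [base 3] 3^(3 + 1) + 3^3 + 2  →[3↦4]→  4^(4 + 1) + 4^4 + 2 = 1282  −1 ⇒ G_2=1281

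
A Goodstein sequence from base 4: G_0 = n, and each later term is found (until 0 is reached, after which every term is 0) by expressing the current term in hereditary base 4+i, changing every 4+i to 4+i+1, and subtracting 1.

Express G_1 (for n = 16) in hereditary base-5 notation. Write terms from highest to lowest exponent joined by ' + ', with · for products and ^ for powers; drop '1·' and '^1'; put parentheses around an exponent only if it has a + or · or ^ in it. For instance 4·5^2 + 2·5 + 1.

base 4: 16 = 4^2; at 5: 5^2 = 25; next = 24
base 5: 24 = 4·5 + 4; at 6: 4·6 + 4 = 28; next = 27

4·5 + 4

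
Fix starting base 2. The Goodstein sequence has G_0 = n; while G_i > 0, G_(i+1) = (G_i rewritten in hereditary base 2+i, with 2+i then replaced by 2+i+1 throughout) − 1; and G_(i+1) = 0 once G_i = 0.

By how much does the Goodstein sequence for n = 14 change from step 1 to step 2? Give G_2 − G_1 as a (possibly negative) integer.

G_0 = 14. HB_2(14) = 2^(2 + 1) + 2^2 + 2. Bump = 111. G_1 = 110.
G_1 = 110. HB_3(110) = 3^(3 + 1) + 3^3 + 2. Bump = 1282. G_2 = 1281.

1171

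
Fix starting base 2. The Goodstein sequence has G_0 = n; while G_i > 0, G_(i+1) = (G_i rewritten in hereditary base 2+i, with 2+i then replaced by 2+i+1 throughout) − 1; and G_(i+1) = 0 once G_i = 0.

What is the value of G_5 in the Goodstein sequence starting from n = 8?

1647195

G_0=8  [base 2] 2^(2 + 1)  →[2↦3]→  3^(3 + 1) = 81  −1 ⇒ G_1=80
G_1=80  [base 3] 2·3^3 + 2·3^2 + 2·3 + 2  →[3↦4]→  2·4^4 + 2·4^2 + 2·4 + 2 = 554  −1 ⇒ G_2=553
G_2=553  [base 4] 2·4^4 + 2·4^2 + 2·4 + 1  →[4↦5]→  2·5^5 + 2·5^2 + 2·5 + 1 = 6311  −1 ⇒ G_3=6310
G_3=6310  [base 5] 2·5^5 + 2·5^2 + 2·5  →[5↦6]→  2·6^6 + 2·6^2 + 2·6 = 93396  −1 ⇒ G_4=93395
G_4=93395  [base 6] 2·6^6 + 2·6^2 + 6 + 5  →[6↦7]→  2·7^7 + 2·7^2 + 7 + 5 = 1647196  −1 ⇒ G_5=1647195
G_5=1647195  [base 7] 2·7^7 + 2·7^2 + 7 + 4  →[7↦8]→  2·8^8 + 2·8^2 + 8 + 4 = 33554572  −1 ⇒ G_6=33554571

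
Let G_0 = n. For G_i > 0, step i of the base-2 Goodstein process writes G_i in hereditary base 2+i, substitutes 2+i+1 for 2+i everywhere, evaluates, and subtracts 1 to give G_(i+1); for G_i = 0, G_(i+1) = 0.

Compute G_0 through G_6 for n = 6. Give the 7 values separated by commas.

6, 29, 257, 3125, 46655, 98039, 187243

6 —HB2→ 2^2 + 2 —bump→ 3^3 + 3 = 30 —(−1)→ 29
29 —HB3→ 3^3 + 2 —bump→ 4^4 + 2 = 258 —(−1)→ 257
257 —HB4→ 4^4 + 1 —bump→ 5^5 + 1 = 3126 —(−1)→ 3125
3125 —HB5→ 5^5 —bump→ 6^6 = 46656 —(−1)→ 46655
46655 —HB6→ 5·6^5 + 5·6^4 + 5·6^3 + 5·6^2 + 5·6 + 5 —bump→ 5·7^5 + 5·7^4 + 5·7^3 + 5·7^2 + 5·7 + 5 = 98040 —(−1)→ 98039
98039 —HB7→ 5·7^5 + 5·7^4 + 5·7^3 + 5·7^2 + 5·7 + 4 —bump→ 5·8^5 + 5·8^4 + 5·8^3 + 5·8^2 + 5·8 + 4 = 187244 —(−1)→ 187243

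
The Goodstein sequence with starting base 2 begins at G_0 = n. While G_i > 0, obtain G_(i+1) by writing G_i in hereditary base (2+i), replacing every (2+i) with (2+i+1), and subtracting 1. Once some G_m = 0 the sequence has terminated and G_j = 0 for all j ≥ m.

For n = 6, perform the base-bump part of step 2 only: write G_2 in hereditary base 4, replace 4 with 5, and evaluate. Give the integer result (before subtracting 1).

3126

G_0=6  [base 2] 2^2 + 2  →[2↦3]→  3^3 + 3 = 30  −1 ⇒ G_1=29
G_1=29  [base 3] 3^3 + 2  →[3↦4]→  4^4 + 2 = 258  −1 ⇒ G_2=257
G_2=257  [base 4] 4^4 + 1  →[4↦5]→  5^5 + 1 = 3126  −1 ⇒ G_3=3125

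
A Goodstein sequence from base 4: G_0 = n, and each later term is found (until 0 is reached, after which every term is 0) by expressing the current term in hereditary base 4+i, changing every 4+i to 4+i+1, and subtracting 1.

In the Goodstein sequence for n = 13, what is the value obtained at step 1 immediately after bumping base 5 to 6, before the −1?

18

G_0=13  [base 4] 3·4 + 1  →[4↦5]→  3·5 + 1 = 16  −1 ⇒ G_1=15
G_1=15  [base 5] 3·5  →[5↦6]→  3·6 = 18  −1 ⇒ G_2=17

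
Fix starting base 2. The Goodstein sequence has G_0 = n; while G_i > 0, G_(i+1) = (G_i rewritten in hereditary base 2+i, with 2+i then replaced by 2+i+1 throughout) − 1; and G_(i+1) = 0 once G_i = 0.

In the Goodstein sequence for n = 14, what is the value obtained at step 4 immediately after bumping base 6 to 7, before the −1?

5862841

G_0=14  [base 2] 2^(2 + 1) + 2^2 + 2  →[2↦3]→  3^(3 + 1) + 3^3 + 3 = 111  −1 ⇒ G_1=110
G_1=110  [base 3] 3^(3 + 1) + 3^3 + 2  →[3↦4]→  4^(4 + 1) + 4^4 + 2 = 1282  −1 ⇒ G_2=1281
G_2=1281  [base 4] 4^(4 + 1) + 4^4 + 1  →[4↦5]→  5^(5 + 1) + 5^5 + 1 = 18751  −1 ⇒ G_3=18750
G_3=18750  [base 5] 5^(5 + 1) + 5^5  →[5↦6]→  6^(6 + 1) + 6^6 = 326592  −1 ⇒ G_4=326591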